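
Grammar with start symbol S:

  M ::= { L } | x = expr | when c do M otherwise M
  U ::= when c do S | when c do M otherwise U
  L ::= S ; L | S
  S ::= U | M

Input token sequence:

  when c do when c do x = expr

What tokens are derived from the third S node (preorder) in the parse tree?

x = expr

[S [U when c do [S [U when c do [S [M x = expr]]]]]]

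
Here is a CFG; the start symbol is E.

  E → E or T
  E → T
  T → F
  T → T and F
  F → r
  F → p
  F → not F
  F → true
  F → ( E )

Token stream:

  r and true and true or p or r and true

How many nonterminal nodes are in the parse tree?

[E [E [E [T [T [T [F r]] and [F true]] and [F true]]] or [T [F p]]] or [T [T [F r]] and [F true]]]

15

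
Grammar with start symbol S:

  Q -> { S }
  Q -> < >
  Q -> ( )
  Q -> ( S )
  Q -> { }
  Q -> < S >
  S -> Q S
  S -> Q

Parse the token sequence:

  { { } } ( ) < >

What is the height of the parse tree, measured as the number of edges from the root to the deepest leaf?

[S [Q { [S [Q { }]] }] [S [Q ( )] [S [Q < >]]]]

4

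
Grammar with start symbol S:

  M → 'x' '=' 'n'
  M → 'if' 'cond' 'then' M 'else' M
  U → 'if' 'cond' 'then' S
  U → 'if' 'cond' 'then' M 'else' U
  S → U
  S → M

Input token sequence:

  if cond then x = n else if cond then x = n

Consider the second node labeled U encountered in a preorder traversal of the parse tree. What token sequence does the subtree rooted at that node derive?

[S [U if cond then [M x = n] else [U if cond then [S [M x = n]]]]]

if cond then x = n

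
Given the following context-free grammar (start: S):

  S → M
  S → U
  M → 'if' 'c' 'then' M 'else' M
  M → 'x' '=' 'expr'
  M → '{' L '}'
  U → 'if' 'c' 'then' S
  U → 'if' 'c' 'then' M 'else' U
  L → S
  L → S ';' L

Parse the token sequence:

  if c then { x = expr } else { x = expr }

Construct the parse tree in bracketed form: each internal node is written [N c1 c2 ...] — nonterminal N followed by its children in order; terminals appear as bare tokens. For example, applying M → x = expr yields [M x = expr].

[S [M if c then [M { [L [S [M x = expr]]] }] else [M { [L [S [M x = expr]]] }]]]

S
M
if c then M else M
if c then { L } else M
if c then { S } else M
if c then { M } else M
if c then { x = expr } else M
if c then { x = expr } else { L }
if c then { x = expr } else { S }
if c then { x = expr } else { M }
if c then { x = expr } else { x = expr }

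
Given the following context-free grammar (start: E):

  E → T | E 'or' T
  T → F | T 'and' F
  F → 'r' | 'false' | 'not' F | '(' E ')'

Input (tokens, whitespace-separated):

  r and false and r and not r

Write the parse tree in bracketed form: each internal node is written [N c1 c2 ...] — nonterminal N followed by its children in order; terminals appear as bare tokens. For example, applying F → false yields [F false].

[E [T [T [T [T [F r]] and [F false]] and [F r]] and [F not [F r]]]]

E
T
T and F
T and F and F
T and F and F and F
F and F and F and F
r and F and F and F
r and false and F and F
r and false and r and F
r and false and r and not F
r and false and r and not r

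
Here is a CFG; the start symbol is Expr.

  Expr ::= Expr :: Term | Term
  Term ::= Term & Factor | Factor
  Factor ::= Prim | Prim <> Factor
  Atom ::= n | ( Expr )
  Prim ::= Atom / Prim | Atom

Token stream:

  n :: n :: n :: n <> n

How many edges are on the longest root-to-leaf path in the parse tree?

[Expr [Expr [Expr [Expr [Term [Factor [Prim [Atom n]]]]] :: [Term [Factor [Prim [Atom n]]]]] :: [Term [Factor [Prim [Atom n]]]]] :: [Term [Factor [Prim [Atom n]] <> [Factor [Prim [Atom n]]]]]]

8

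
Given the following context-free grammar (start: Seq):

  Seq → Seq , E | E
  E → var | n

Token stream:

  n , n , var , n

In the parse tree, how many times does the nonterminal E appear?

[Seq [Seq [Seq [Seq [E n]] , [E n]] , [E var]] , [E n]]

4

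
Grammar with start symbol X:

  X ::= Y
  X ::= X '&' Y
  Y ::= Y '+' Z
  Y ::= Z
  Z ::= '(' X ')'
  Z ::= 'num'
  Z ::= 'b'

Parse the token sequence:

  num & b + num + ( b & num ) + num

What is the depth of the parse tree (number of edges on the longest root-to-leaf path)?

8

[X [X [Y [Z num]]] & [Y [Y [Y [Y [Z b]] + [Z num]] + [Z ( [X [X [Y [Z b]]] & [Y [Z num]]] )]] + [Z num]]]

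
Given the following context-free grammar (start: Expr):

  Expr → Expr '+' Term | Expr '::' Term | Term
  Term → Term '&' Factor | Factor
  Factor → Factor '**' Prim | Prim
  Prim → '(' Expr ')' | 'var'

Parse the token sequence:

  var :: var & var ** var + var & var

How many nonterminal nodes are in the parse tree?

[Expr [Expr [Expr [Term [Factor [Prim var]]]] :: [Term [Term [Factor [Prim var]]] & [Factor [Factor [Prim var]] ** [Prim var]]]] + [Term [Term [Factor [Prim var]]] & [Factor [Prim var]]]]

20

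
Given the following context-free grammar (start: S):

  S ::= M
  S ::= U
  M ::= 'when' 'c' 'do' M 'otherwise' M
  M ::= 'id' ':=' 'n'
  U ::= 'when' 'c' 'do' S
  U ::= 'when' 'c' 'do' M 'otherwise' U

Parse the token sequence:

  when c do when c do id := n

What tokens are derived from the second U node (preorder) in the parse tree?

[S [U when c do [S [U when c do [S [M id := n]]]]]]

when c do id := n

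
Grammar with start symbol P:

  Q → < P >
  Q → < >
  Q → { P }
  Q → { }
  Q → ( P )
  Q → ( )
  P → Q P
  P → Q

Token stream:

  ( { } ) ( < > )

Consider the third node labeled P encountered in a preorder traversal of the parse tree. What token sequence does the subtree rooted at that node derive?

[P [Q ( [P [Q { }]] )] [P [Q ( [P [Q < >]] )]]]

( < > )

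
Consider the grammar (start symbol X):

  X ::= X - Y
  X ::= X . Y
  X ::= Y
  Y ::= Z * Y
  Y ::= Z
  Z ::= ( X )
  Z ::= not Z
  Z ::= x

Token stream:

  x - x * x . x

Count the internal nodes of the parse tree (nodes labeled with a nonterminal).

11

[X [X [X [Y [Z x]]] - [Y [Z x] * [Y [Z x]]]] . [Y [Z x]]]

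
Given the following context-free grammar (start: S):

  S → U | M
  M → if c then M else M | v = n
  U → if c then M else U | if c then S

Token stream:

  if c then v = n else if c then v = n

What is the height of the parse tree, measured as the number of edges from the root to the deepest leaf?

[S [U if c then [M v = n] else [U if c then [S [M v = n]]]]]

5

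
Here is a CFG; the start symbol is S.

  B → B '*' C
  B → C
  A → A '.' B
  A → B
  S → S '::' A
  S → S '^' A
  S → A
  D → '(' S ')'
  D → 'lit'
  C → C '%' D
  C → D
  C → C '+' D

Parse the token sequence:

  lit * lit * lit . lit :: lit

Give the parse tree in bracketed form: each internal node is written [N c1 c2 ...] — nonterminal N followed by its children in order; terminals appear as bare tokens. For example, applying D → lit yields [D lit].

S
S :: A
A :: A
A . B :: A
B . B :: A
B * C . B :: A
B * C * C . B :: A
C * C * C . B :: A
D * C * C . B :: A
lit * C * C . B :: A
lit * D * C . B :: A
lit * lit * C . B :: A
lit * lit * D . B :: A
lit * lit * lit . B :: A
lit * lit * lit . C :: A
lit * lit * lit . D :: A
lit * lit * lit . lit :: A
lit * lit * lit . lit :: B
lit * lit * lit . lit :: C
lit * lit * lit . lit :: D
lit * lit * lit . lit :: lit

[S [S [A [A [B [B [B [C [D lit]]] * [C [D lit]]] * [C [D lit]]]] . [B [C [D lit]]]]] :: [A [B [C [D lit]]]]]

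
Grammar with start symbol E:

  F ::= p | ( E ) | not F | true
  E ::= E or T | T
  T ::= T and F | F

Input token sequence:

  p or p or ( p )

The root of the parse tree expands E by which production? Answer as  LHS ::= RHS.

E ::= E or T

[E [E [E [T [F p]]] or [T [F p]]] or [T [F ( [E [T [F p]]] )]]]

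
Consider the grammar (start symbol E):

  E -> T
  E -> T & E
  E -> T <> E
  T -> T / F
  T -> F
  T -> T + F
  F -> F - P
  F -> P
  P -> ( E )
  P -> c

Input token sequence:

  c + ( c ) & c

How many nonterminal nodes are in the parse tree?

[E [T [T [F [P c]]] + [F [P ( [E [T [F [P c]]]] )]]] & [E [T [F [P c]]]]]

15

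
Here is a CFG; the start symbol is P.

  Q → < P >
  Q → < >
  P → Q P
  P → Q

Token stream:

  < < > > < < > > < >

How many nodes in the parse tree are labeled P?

5

[P [Q < [P [Q < >]] >] [P [Q < [P [Q < >]] >] [P [Q < >]]]]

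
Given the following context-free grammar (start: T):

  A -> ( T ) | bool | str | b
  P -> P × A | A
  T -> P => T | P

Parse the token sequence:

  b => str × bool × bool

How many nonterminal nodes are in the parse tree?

10

[T [P [A b]] => [T [P [P [P [A str]] × [A bool]] × [A bool]]]]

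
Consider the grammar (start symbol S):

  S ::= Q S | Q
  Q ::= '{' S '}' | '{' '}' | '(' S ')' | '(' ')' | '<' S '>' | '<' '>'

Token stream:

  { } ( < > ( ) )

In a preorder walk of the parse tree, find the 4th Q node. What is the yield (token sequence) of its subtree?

[S [Q { }] [S [Q ( [S [Q < >] [S [Q ( )]]] )]]]

( )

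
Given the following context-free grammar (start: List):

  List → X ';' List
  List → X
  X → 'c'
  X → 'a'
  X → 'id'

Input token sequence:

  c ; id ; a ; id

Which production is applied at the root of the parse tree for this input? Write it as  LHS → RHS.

List → X ';' List

[List [X c] ; [List [X id] ; [List [X a] ; [List [X id]]]]]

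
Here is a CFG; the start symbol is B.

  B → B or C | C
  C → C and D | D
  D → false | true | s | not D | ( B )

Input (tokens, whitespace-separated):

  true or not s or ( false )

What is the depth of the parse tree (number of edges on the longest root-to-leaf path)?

6

[B [B [B [C [D true]]] or [C [D not [D s]]]] or [C [D ( [B [C [D false]]] )]]]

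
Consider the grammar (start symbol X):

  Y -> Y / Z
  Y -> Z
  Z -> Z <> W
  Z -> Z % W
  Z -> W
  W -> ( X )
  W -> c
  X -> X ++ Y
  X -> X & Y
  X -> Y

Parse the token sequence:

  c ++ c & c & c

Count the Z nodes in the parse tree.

[X [X [X [X [Y [Z [W c]]]] ++ [Y [Z [W c]]]] & [Y [Z [W c]]]] & [Y [Z [W c]]]]

4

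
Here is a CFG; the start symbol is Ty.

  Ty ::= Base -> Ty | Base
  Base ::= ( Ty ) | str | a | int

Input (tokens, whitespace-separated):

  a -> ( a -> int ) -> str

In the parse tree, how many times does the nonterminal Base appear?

5

[Ty [Base a] -> [Ty [Base ( [Ty [Base a] -> [Ty [Base int]]] )] -> [Ty [Base str]]]]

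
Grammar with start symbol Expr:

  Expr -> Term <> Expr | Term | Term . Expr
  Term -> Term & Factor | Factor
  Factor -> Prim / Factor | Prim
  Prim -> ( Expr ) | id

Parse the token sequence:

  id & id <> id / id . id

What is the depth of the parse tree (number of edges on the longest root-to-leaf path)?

[Expr [Term [Term [Factor [Prim id]]] & [Factor [Prim id]]] <> [Expr [Term [Factor [Prim id] / [Factor [Prim id]]]] . [Expr [Term [Factor [Prim id]]]]]]

6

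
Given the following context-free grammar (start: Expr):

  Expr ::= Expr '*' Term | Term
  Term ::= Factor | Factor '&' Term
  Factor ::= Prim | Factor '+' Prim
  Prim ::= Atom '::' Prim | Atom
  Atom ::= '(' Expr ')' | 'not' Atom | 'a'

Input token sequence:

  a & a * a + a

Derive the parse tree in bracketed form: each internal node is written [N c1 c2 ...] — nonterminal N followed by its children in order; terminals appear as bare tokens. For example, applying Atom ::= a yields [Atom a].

[Expr [Expr [Term [Factor [Prim [Atom a]]] & [Term [Factor [Prim [Atom a]]]]]] * [Term [Factor [Factor [Prim [Atom a]]] + [Prim [Atom a]]]]]

Expr
Expr * Term
Term * Term
Factor & Term * Term
Prim & Term * Term
Atom & Term * Term
a & Term * Term
a & Factor * Term
a & Prim * Term
a & Atom * Term
a & a * Term
a & a * Factor
a & a * Factor + Prim
a & a * Prim + Prim
a & a * Atom + Prim
a & a * a + Prim
a & a * a + Atom
a & a * a + a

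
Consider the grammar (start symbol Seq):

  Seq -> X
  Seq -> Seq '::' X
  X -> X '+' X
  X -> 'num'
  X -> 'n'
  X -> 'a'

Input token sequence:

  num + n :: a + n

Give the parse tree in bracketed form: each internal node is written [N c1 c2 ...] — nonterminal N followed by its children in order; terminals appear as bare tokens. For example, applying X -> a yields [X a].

Seq
Seq :: X
X :: X
X + X :: X
num + X :: X
num + n :: X
num + n :: X + X
num + n :: a + X
num + n :: a + n

[Seq [Seq [X [X num] + [X n]]] :: [X [X a] + [X n]]]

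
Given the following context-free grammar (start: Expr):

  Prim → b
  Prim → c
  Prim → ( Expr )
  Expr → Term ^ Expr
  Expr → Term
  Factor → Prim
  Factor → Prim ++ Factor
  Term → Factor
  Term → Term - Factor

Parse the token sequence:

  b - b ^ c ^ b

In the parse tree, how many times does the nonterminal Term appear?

[Expr [Term [Term [Factor [Prim b]]] - [Factor [Prim b]]] ^ [Expr [Term [Factor [Prim c]]] ^ [Expr [Term [Factor [Prim b]]]]]]

4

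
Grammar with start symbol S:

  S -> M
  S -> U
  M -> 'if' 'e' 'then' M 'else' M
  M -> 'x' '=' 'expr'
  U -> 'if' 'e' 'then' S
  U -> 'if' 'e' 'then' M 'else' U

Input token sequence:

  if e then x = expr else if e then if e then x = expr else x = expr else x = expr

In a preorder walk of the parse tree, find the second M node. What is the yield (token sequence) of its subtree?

[S [M if e then [M x = expr] else [M if e then [M if e then [M x = expr] else [M x = expr]] else [M x = expr]]]]

x = expr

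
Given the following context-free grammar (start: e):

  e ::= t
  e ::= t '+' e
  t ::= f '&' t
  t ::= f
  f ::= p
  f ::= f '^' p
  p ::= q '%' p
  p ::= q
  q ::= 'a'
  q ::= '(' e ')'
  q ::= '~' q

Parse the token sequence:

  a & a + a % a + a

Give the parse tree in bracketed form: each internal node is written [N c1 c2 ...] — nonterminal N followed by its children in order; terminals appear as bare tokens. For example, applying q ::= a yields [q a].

e
t + e
f & t + e
p & t + e
q & t + e
a & t + e
a & f + e
a & p + e
a & q + e
a & a + e
a & a + t + e
a & a + f + e
a & a + p + e
a & a + q % p + e
a & a + a % p + e
a & a + a % q + e
a & a + a % a + e
a & a + a % a + t
a & a + a % a + f
a & a + a % a + p
a & a + a % a + q
a & a + a % a + a

[e [t [f [p [q a]]] & [t [f [p [q a]]]]] + [e [t [f [p [q a] % [p [q a]]]]] + [e [t [f [p [q a]]]]]]]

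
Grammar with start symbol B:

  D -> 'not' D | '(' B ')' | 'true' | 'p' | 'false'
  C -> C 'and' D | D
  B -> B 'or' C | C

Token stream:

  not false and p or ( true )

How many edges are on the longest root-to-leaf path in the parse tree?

6

[B [B [C [C [D not [D false]]] and [D p]]] or [C [D ( [B [C [D true]]] )]]]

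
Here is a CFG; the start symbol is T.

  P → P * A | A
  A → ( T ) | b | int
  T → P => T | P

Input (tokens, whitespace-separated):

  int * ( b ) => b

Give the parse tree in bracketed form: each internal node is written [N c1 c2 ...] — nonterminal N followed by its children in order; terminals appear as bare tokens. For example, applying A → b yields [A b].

T
P => T
P * A => T
A * A => T
int * A => T
int * ( T ) => T
int * ( P ) => T
int * ( A ) => T
int * ( b ) => T
int * ( b ) => P
int * ( b ) => A
int * ( b ) => b

[T [P [P [A int]] * [A ( [T [P [A b]]] )]] => [T [P [A b]]]]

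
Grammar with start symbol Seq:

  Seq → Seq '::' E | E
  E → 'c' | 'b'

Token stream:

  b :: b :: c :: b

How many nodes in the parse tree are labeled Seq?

[Seq [Seq [Seq [Seq [E b]] :: [E b]] :: [E c]] :: [E b]]

4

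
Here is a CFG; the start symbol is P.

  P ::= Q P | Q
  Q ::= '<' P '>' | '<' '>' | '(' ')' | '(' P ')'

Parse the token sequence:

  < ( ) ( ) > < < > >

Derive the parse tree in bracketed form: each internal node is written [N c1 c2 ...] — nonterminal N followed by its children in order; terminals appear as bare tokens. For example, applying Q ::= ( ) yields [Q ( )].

P
Q P
< P > P
< Q P > P
< ( ) P > P
< ( ) Q > P
< ( ) ( ) > P
< ( ) ( ) > Q
< ( ) ( ) > < P >
< ( ) ( ) > < Q >
< ( ) ( ) > < < > >

[P [Q < [P [Q ( )] [P [Q ( )]]] >] [P [Q < [P [Q < >]] >]]]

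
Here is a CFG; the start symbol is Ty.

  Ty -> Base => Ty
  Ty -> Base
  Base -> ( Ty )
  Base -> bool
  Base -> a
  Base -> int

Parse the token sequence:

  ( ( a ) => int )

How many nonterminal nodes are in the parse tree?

8

[Ty [Base ( [Ty [Base ( [Ty [Base a]] )] => [Ty [Base int]]] )]]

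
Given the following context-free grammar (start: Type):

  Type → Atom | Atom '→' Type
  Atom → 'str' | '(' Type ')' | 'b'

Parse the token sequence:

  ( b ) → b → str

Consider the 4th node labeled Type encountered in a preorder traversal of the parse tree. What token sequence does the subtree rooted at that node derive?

[Type [Atom ( [Type [Atom b]] )] → [Type [Atom b] → [Type [Atom str]]]]

str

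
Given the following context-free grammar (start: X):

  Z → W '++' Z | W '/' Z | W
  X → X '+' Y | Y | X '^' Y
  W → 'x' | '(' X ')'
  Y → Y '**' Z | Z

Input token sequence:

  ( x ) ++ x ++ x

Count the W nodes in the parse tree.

[X [Y [Z [W ( [X [Y [Z [W x]]]] )] ++ [Z [W x] ++ [Z [W x]]]]]]

4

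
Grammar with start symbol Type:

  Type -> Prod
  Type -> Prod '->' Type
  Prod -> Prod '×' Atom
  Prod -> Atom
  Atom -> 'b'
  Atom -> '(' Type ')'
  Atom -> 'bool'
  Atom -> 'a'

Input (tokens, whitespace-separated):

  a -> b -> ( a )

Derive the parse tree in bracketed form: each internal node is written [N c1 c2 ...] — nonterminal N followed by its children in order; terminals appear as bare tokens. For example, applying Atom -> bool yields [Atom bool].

Type
Prod -> Type
Atom -> Type
a -> Type
a -> Prod -> Type
a -> Atom -> Type
a -> b -> Type
a -> b -> Prod
a -> b -> Atom
a -> b -> ( Type )
a -> b -> ( Prod )
a -> b -> ( Atom )
a -> b -> ( a )

[Type [Prod [Atom a]] -> [Type [Prod [Atom b]] -> [Type [Prod [Atom ( [Type [Prod [Atom a]]] )]]]]]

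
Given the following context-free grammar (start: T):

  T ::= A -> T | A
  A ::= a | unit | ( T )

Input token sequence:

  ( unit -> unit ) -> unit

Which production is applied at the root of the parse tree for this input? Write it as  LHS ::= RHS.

[T [A ( [T [A unit] -> [T [A unit]]] )] -> [T [A unit]]]

T ::= A -> T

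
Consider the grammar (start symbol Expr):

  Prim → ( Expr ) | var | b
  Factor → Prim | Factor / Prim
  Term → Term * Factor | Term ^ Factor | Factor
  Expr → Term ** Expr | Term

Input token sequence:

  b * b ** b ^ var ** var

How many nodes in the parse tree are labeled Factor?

[Expr [Term [Term [Factor [Prim b]]] * [Factor [Prim b]]] ** [Expr [Term [Term [Factor [Prim b]]] ^ [Factor [Prim var]]] ** [Expr [Term [Factor [Prim var]]]]]]

5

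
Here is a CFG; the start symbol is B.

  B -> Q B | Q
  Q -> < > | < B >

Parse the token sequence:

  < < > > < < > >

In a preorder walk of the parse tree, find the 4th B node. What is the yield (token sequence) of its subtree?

< >

[B [Q < [B [Q < >]] >] [B [Q < [B [Q < >]] >]]]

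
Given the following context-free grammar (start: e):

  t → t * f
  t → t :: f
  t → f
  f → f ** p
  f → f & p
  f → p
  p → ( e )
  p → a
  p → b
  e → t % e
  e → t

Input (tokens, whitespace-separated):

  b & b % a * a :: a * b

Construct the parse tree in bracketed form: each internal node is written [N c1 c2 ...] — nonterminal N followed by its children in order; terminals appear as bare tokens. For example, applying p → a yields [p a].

[e [t [f [f [p b]] & [p b]]] % [e [t [t [t [t [f [p a]]] * [f [p a]]] :: [f [p a]]] * [f [p b]]]]]

e
t % e
f % e
f & p % e
p & p % e
b & p % e
b & b % e
b & b % t
b & b % t * f
b & b % t :: f * f
b & b % t * f :: f * f
b & b % f * f :: f * f
b & b % p * f :: f * f
b & b % a * f :: f * f
b & b % a * p :: f * f
b & b % a * a :: f * f
b & b % a * a :: p * f
b & b % a * a :: a * f
b & b % a * a :: a * p
b & b % a * a :: a * b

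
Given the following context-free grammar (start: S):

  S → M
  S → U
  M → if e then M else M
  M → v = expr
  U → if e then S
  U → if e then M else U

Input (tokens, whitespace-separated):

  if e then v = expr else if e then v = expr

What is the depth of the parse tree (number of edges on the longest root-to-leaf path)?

[S [U if e then [M v = expr] else [U if e then [S [M v = expr]]]]]

5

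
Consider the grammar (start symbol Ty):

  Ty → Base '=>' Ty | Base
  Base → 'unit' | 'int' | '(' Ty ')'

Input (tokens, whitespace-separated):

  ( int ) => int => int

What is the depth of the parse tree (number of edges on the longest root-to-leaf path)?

4

[Ty [Base ( [Ty [Base int]] )] => [Ty [Base int] => [Ty [Base int]]]]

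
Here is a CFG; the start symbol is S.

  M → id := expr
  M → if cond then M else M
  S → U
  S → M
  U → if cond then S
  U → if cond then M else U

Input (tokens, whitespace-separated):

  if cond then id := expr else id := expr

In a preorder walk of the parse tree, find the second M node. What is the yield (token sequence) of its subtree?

id := expr

[S [M if cond then [M id := expr] else [M id := expr]]]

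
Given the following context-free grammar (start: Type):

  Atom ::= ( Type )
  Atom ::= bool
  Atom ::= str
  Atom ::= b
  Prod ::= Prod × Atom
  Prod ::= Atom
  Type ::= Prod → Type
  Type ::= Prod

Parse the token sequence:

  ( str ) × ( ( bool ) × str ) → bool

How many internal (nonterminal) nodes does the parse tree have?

19

[Type [Prod [Prod [Atom ( [Type [Prod [Atom str]]] )]] × [Atom ( [Type [Prod [Prod [Atom ( [Type [Prod [Atom bool]]] )]] × [Atom str]]] )]] → [Type [Prod [Atom bool]]]]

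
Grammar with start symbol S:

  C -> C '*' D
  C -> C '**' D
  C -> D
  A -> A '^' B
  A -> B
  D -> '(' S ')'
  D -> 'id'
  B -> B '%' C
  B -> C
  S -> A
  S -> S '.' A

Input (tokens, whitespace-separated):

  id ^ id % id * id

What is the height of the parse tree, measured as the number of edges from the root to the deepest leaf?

6

[S [A [A [B [C [D id]]]] ^ [B [B [C [D id]]] % [C [C [D id]] * [D id]]]]]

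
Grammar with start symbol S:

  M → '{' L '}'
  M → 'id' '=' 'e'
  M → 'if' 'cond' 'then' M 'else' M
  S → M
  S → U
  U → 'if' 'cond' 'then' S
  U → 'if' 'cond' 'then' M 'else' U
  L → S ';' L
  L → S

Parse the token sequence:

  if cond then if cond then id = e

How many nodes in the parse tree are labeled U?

2

[S [U if cond then [S [U if cond then [S [M id = e]]]]]]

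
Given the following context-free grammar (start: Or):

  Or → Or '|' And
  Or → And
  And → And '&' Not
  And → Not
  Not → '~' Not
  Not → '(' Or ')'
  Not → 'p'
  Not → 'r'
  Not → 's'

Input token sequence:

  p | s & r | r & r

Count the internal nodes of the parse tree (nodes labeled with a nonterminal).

[Or [Or [Or [And [Not p]]] | [And [And [Not s]] & [Not r]]] | [And [And [Not r]] & [Not r]]]

13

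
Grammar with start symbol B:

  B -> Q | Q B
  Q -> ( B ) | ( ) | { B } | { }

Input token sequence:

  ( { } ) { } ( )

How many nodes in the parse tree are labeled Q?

[B [Q ( [B [Q { }]] )] [B [Q { }] [B [Q ( )]]]]

4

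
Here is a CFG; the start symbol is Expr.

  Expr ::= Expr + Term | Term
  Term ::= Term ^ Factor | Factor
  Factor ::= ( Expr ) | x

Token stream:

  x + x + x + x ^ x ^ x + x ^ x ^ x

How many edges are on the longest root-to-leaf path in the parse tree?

7

[Expr [Expr [Expr [Expr [Expr [Term [Factor x]]] + [Term [Factor x]]] + [Term [Factor x]]] + [Term [Term [Term [Factor x]] ^ [Factor x]] ^ [Factor x]]] + [Term [Term [Term [Factor x]] ^ [Factor x]] ^ [Factor x]]]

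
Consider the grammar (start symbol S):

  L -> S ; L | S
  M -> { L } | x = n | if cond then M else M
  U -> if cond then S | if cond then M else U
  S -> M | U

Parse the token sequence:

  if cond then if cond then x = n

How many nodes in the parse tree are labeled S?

[S [U if cond then [S [U if cond then [S [M x = n]]]]]]

3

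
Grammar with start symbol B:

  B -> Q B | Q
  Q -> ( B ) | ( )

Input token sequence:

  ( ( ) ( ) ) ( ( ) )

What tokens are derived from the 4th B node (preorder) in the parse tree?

( ( ) )

[B [Q ( [B [Q ( )] [B [Q ( )]]] )] [B [Q ( [B [Q ( )]] )]]]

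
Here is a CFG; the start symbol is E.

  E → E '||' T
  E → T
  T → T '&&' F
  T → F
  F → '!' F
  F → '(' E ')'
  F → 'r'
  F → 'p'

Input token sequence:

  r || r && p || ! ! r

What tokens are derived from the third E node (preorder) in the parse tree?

[E [E [E [T [F r]]] || [T [T [F r]] && [F p]]] || [T [F ! [F ! [F r]]]]]

r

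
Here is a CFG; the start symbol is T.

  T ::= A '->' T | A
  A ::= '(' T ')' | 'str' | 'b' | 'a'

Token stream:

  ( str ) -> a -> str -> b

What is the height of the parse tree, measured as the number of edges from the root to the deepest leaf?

[T [A ( [T [A str]] )] -> [T [A a] -> [T [A str] -> [T [A b]]]]]

5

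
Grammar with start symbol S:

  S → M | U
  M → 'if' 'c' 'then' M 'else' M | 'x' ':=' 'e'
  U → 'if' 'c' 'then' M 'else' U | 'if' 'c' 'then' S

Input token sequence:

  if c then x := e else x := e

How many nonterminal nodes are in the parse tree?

4

[S [M if c then [M x := e] else [M x := e]]]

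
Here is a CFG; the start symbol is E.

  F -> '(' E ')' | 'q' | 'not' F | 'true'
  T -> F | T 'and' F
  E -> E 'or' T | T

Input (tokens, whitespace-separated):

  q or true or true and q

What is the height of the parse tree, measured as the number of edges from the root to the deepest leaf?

[E [E [E [T [F q]]] or [T [F true]]] or [T [T [F true]] and [F q]]]

5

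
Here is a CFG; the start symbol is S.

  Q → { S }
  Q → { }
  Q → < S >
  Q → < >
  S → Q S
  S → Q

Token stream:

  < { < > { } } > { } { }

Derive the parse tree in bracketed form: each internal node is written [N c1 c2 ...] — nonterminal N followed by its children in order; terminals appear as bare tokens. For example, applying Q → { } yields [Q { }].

S
Q S
< S > S
< Q > S
< { S } > S
< { Q S } > S
< { < > S } > S
< { < > Q } > S
< { < > { } } > S
< { < > { } } > Q S
< { < > { } } > { } S
< { < > { } } > { } Q
< { < > { } } > { } { }

[S [Q < [S [Q { [S [Q < >] [S [Q { }]]] }]] >] [S [Q { }] [S [Q { }]]]]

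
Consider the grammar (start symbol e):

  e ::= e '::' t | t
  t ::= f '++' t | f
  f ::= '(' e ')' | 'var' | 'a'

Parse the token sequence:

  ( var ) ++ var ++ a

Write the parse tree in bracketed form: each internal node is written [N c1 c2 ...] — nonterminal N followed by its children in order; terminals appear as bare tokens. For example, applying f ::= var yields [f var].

e
t
f ++ t
( e ) ++ t
( t ) ++ t
( f ) ++ t
( var ) ++ t
( var ) ++ f ++ t
( var ) ++ var ++ t
( var ) ++ var ++ f
( var ) ++ var ++ a

[e [t [f ( [e [t [f var]]] )] ++ [t [f var] ++ [t [f a]]]]]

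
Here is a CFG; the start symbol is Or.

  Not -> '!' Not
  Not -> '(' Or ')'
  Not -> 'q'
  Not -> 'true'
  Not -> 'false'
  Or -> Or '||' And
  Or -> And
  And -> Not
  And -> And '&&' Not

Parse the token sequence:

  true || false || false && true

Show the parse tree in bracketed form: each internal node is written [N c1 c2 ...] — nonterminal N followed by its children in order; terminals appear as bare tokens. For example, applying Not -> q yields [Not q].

Or
Or || And
Or || And || And
And || And || And
Not || And || And
true || And || And
true || Not || And
true || false || And
true || false || And && Not
true || false || Not && Not
true || false || false && Not
true || false || false && true

[Or [Or [Or [And [Not true]]] || [And [Not false]]] || [And [And [Not false]] && [Not true]]]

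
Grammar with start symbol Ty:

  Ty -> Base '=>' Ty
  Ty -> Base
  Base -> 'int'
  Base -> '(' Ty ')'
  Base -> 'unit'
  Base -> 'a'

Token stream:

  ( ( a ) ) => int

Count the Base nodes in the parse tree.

[Ty [Base ( [Ty [Base ( [Ty [Base a]] )]] )] => [Ty [Base int]]]

4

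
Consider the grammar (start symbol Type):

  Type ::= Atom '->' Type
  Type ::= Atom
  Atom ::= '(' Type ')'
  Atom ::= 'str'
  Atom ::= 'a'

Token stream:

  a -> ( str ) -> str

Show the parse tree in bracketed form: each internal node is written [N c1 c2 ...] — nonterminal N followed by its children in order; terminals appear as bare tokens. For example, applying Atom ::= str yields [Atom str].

Type
Atom -> Type
a -> Type
a -> Atom -> Type
a -> ( Type ) -> Type
a -> ( Atom ) -> Type
a -> ( str ) -> Type
a -> ( str ) -> Atom
a -> ( str ) -> str

[Type [Atom a] -> [Type [Atom ( [Type [Atom str]] )] -> [Type [Atom str]]]]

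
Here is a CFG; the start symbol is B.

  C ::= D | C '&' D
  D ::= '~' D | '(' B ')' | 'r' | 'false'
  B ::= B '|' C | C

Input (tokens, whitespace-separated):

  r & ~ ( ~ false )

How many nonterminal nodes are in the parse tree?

10

[B [C [C [D r]] & [D ~ [D ( [B [C [D ~ [D false]]]] )]]]]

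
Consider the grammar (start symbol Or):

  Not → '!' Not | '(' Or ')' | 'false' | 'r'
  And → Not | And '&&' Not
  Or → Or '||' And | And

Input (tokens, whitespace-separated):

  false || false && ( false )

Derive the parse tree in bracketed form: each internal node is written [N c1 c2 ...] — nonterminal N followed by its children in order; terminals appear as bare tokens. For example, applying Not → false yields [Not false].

[Or [Or [And [Not false]]] || [And [And [Not false]] && [Not ( [Or [And [Not false]]] )]]]

Or
Or || And
And || And
Not || And
false || And
false || And && Not
false || Not && Not
false || false && Not
false || false && ( Or )
false || false && ( And )
false || false && ( Not )
false || false && ( false )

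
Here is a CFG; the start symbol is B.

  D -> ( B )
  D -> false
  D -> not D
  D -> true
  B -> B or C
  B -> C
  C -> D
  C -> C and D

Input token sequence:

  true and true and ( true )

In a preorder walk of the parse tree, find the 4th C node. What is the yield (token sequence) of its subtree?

[B [C [C [C [D true]] and [D true]] and [D ( [B [C [D true]]] )]]]

true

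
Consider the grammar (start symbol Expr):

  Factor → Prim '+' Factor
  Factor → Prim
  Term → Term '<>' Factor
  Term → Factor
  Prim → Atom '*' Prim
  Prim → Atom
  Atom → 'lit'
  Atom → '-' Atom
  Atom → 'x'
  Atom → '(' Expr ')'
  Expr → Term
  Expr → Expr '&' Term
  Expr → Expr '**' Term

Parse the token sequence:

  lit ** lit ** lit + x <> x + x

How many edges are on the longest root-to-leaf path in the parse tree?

[Expr [Expr [Expr [Term [Factor [Prim [Atom lit]]]]] ** [Term [Factor [Prim [Atom lit]]]]] ** [Term [Term [Factor [Prim [Atom lit]] + [Factor [Prim [Atom x]]]]] <> [Factor [Prim [Atom x]] + [Factor [Prim [Atom x]]]]]]

7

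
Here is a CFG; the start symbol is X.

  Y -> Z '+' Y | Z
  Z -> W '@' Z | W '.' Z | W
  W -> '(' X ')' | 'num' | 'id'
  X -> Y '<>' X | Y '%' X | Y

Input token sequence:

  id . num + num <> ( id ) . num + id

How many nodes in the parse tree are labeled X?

[X [Y [Z [W id] . [Z [W num]]] + [Y [Z [W num]]]] <> [X [Y [Z [W ( [X [Y [Z [W id]]]] )] . [Z [W num]]] + [Y [Z [W id]]]]]]

3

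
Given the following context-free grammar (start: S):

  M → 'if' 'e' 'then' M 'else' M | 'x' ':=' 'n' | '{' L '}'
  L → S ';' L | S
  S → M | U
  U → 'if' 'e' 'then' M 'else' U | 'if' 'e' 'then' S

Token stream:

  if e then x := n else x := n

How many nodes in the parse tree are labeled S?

1

[S [M if e then [M x := n] else [M x := n]]]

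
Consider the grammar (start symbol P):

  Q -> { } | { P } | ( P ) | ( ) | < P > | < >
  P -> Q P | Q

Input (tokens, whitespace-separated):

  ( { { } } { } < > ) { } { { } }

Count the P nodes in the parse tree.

[P [Q ( [P [Q { [P [Q { }]] }] [P [Q { }] [P [Q < >]]]] )] [P [Q { }] [P [Q { [P [Q { }]] }]]]]

8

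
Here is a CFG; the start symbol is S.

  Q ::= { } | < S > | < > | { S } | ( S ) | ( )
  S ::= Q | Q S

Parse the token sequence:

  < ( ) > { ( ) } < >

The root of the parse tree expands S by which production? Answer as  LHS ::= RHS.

[S [Q < [S [Q ( )]] >] [S [Q { [S [Q ( )]] }] [S [Q < >]]]]

S ::= Q S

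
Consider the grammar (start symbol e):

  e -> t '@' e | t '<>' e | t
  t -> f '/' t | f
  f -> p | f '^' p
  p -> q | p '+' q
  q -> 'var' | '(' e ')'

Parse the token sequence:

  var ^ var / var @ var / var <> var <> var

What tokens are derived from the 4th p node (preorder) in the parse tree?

[e [t [f [f [p [q var]]] ^ [p [q var]]] / [t [f [p [q var]]]]] @ [e [t [f [p [q var]]] / [t [f [p [q var]]]]] <> [e [t [f [p [q var]]]] <> [e [t [f [p [q var]]]]]]]]

var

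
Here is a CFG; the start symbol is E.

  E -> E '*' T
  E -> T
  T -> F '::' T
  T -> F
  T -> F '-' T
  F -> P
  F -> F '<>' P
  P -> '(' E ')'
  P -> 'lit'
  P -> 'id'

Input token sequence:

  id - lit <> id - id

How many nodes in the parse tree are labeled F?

4

[E [T [F [P id]] - [T [F [F [P lit]] <> [P id]] - [T [F [P id]]]]]]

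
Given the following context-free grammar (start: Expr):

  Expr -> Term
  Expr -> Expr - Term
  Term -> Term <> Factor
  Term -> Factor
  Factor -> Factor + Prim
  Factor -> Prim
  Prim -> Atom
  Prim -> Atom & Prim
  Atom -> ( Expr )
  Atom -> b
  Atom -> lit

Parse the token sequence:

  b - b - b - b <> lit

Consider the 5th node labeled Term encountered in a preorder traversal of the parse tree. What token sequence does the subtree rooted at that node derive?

[Expr [Expr [Expr [Expr [Term [Factor [Prim [Atom b]]]]] - [Term [Factor [Prim [Atom b]]]]] - [Term [Factor [Prim [Atom b]]]]] - [Term [Term [Factor [Prim [Atom b]]]] <> [Factor [Prim [Atom lit]]]]]

b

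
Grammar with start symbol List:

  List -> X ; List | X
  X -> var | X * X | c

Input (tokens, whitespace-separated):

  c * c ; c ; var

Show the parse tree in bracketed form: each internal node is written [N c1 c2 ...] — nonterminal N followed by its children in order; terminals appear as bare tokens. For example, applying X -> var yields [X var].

[List [X [X c] * [X c]] ; [List [X c] ; [List [X var]]]]

List
X ; List
X * X ; List
c * X ; List
c * c ; List
c * c ; X ; List
c * c ; c ; List
c * c ; c ; X
c * c ; c ; var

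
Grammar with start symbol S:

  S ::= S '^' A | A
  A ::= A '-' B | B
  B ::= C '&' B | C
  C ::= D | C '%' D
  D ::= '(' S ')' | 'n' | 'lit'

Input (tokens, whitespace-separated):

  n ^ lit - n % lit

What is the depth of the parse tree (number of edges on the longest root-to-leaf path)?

[S [S [A [B [C [D n]]]]] ^ [A [A [B [C [D lit]]]] - [B [C [C [D n]] % [D lit]]]]]

6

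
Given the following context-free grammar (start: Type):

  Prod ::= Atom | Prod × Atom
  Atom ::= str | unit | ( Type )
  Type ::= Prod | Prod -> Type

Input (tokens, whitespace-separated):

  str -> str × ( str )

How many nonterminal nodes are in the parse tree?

[Type [Prod [Atom str]] -> [Type [Prod [Prod [Atom str]] × [Atom ( [Type [Prod [Atom str]]] )]]]]

11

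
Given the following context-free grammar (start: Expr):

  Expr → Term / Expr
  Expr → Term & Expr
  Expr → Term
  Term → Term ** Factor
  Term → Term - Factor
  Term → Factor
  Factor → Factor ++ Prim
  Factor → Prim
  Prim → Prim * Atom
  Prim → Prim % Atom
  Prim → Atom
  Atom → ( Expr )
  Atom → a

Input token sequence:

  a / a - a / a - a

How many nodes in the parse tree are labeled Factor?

[Expr [Term [Factor [Prim [Atom a]]]] / [Expr [Term [Term [Factor [Prim [Atom a]]]] - [Factor [Prim [Atom a]]]] / [Expr [Term [Term [Factor [Prim [Atom a]]]] - [Factor [Prim [Atom a]]]]]]]

5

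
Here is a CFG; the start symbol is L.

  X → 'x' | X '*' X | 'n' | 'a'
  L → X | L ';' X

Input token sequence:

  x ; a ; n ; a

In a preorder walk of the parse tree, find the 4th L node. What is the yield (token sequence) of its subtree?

[L [L [L [L [X x]] ; [X a]] ; [X n]] ; [X a]]

x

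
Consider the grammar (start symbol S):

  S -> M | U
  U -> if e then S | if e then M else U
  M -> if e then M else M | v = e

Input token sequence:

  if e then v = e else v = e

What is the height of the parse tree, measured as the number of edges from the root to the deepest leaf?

3

[S [M if e then [M v = e] else [M v = e]]]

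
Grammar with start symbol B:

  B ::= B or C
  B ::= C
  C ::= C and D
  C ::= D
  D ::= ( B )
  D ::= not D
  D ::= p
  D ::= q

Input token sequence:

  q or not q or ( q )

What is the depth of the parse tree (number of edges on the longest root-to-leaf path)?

6

[B [B [B [C [D q]]] or [C [D not [D q]]]] or [C [D ( [B [C [D q]]] )]]]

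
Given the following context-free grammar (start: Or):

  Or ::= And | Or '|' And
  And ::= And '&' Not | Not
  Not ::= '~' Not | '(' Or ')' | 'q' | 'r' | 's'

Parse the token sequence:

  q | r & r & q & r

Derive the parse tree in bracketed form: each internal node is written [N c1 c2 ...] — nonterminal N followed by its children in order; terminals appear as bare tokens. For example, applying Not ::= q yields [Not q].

Or
Or | And
And | And
Not | And
q | And
q | And & Not
q | And & Not & Not
q | And & Not & Not & Not
q | Not & Not & Not & Not
q | r & Not & Not & Not
q | r & r & Not & Not
q | r & r & q & Not
q | r & r & q & r

[Or [Or [And [Not q]]] | [And [And [And [And [Not r]] & [Not r]] & [Not q]] & [Not r]]]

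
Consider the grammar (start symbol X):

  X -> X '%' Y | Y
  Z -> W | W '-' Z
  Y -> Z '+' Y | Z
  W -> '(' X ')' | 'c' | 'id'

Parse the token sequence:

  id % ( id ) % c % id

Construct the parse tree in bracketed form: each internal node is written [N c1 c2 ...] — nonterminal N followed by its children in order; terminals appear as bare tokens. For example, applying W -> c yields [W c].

[X [X [X [X [Y [Z [W id]]]] % [Y [Z [W ( [X [Y [Z [W id]]]] )]]]] % [Y [Z [W c]]]] % [Y [Z [W id]]]]

X
X % Y
X % Y % Y
X % Y % Y % Y
Y % Y % Y % Y
Z % Y % Y % Y
W % Y % Y % Y
id % Y % Y % Y
id % Z % Y % Y
id % W % Y % Y
id % ( X ) % Y % Y
id % ( Y ) % Y % Y
id % ( Z ) % Y % Y
id % ( W ) % Y % Y
id % ( id ) % Y % Y
id % ( id ) % Z % Y
id % ( id ) % W % Y
id % ( id ) % c % Y
id % ( id ) % c % Z
id % ( id ) % c % W
id % ( id ) % c % id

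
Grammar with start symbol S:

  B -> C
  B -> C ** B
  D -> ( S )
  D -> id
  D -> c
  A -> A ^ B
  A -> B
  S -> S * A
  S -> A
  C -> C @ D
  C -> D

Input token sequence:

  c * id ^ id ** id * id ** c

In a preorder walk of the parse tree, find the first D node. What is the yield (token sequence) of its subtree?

c

[S [S [S [A [B [C [D c]]]]] * [A [A [B [C [D id]]]] ^ [B [C [D id]] ** [B [C [D id]]]]]] * [A [B [C [D id]] ** [B [C [D c]]]]]]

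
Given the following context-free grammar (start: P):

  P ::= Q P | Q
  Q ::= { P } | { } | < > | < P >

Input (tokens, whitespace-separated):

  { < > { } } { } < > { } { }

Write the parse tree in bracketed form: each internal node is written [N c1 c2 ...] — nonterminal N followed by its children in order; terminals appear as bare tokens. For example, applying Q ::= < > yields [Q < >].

P
Q P
{ P } P
{ Q P } P
{ < > P } P
{ < > Q } P
{ < > { } } P
{ < > { } } Q P
{ < > { } } { } P
{ < > { } } { } Q P
{ < > { } } { } < > P
{ < > { } } { } < > Q P
{ < > { } } { } < > { } P
{ < > { } } { } < > { } Q
{ < > { } } { } < > { } { }

[P [Q { [P [Q < >] [P [Q { }]]] }] [P [Q { }] [P [Q < >] [P [Q { }] [P [Q { }]]]]]]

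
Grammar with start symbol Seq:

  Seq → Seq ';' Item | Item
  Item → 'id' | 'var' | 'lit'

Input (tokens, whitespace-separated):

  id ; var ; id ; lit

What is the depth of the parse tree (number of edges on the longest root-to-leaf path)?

5

[Seq [Seq [Seq [Seq [Item id]] ; [Item var]] ; [Item id]] ; [Item lit]]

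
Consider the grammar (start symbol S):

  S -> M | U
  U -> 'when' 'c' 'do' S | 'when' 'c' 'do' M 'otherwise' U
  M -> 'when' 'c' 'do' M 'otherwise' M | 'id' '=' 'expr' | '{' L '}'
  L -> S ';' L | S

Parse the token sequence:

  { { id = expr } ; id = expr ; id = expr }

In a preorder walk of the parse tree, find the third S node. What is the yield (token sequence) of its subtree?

[S [M { [L [S [M { [L [S [M id = expr]]] }]] ; [L [S [M id = expr]] ; [L [S [M id = expr]]]]] }]]

id = expr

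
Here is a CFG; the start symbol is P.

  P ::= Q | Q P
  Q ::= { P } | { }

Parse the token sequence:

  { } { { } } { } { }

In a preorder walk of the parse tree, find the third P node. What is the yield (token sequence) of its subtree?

{ }

[P [Q { }] [P [Q { [P [Q { }]] }] [P [Q { }] [P [Q { }]]]]]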